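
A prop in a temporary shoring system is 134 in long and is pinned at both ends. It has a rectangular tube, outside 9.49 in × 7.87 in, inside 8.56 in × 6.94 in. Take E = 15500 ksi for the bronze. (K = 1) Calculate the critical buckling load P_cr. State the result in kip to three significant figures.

Weak-axis I_min = (h_o·b_o³ − h_i·b_i³)/12 with b_o = 7.87, b_i = 6.940 in (shorter outer/inner sides).
I_min = (9.49×7.87³ − 8.560×6.940³)/12 = 147.1 in⁴
Effective length L_e = K·L = 1 × 134 = 134.0 in
P_cr = π²EI / L_e² = π² × 15500×10³ × 147.1 / 134.0² = 1.253×10^6 lb

P_cr ≈ 1250 kip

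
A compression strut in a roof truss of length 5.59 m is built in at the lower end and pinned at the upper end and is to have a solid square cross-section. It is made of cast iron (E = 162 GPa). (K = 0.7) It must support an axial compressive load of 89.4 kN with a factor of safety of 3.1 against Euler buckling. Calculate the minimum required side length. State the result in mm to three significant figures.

Required P_cr = n·P = 3.1 × 89.4 = 277.1 kN
L_e = K·L = 0.7 × 5.59 = 3.913 m
Required I = P_cr·L_e²/(π²E) = 2.771×10^5 × 3.913² / (π² × 1.62×10^11) = 2.654×10^-6 m⁴
I_req = 2.654×10^6 mm⁴
Solid square: I = a⁴/12  ⇒  a = (12I)^(1/4) = (12×2.654×10^6)^(1/4) = 75.1 mm

a ≈ 75.1 mm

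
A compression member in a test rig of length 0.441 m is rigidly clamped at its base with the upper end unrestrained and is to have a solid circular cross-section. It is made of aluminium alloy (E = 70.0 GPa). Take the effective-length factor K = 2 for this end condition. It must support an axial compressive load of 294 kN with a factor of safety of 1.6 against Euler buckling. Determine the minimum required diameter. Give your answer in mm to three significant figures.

Required P_cr = n·P = 1.6 × 294 = 470.4 kN
L_e = K·L = 2 × 0.441 = 0.8820 m
Required I = P_cr·L_e²/(π²E) = 4.704×10^5 × 0.8820² / (π² × 7.00×10^10) = 5.297×10^-7 m⁴
I_req = 5.297×10^5 mm⁴
Solid circle: I = πd⁴/64  ⇒  d = (64I/π)^(1/4) = (64×5.297×10^5/π)^(1/4) = 57.3 mm

d ≈ 57.3 mm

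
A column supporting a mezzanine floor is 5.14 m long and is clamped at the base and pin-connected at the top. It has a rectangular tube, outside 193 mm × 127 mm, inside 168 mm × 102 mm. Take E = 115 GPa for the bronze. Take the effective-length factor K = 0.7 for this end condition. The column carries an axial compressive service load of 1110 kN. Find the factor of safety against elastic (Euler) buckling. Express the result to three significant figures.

Weak-axis I_min = (h_o·b_o³ − h_i·b_i³)/12 with b_o = 127, b_i = 102.0 mm (shorter outer/inner sides).
I_min = (193×127³ − 168.0×102.0³)/12 = 1.809×10^7 mm⁴
I = 1.809×10^7 mm⁴ = 1.809×10^-5 m⁴
Effective length L_e = K·L = 0.7 × 5.14 = 3.598 m
P_cr = π²EI / L_e² = π² × 115×10⁹ × 1.809×10^-5 / 3.598² = 1.586×10^6 N
Factor of safety n = P_cr / P = 1585.9 / 1110 = 1.43

n ≈ 1.43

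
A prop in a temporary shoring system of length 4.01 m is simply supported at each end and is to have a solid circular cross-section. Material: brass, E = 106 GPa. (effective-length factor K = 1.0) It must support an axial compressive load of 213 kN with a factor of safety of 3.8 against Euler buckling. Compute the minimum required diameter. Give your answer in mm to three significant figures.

Required P_cr = n·P = 3.8 × 213 = 809.4 kN
L_e = K·L = 1 × 4.01 = 4.010 m
Required I = P_cr·L_e²/(π²E) = 8.094×10^5 × 4.010² / (π² × 1.06×10^11) = 1.244×10^-5 m⁴
I_req = 1.244×10^7 mm⁴
Solid circle: I = πd⁴/64  ⇒  d = (64I/π)^(1/4) = (64×1.244×10^7/π)^(1/4) = 126 mm

d ≈ 126 mm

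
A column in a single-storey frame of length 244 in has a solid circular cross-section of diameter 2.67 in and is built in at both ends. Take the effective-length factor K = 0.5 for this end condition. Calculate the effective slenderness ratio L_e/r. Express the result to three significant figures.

λ ≈ 183

For a solid circle r = d/4 = 2.67/4 = 0.6675 in
L_e = K·L = 0.5 × 244 = 122.0 in
λ = L_e / r_min = 122.00 / 0.6675 = 183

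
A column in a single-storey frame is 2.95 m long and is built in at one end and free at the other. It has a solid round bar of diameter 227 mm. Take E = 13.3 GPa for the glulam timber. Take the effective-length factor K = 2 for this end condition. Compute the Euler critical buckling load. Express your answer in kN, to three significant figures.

I = πd⁴/64 = π×227⁴/64 = 1.303×10^8 mm⁴
I = 1.303×10^8 mm⁴ = 1.303×10^-4 m⁴
Effective length L_e = K·L = 2 × 2.95 = 5.900 m
P_cr = π²EI / L_e² = π² × 13.3×10⁹ × 1.303×10^-4 / 5.900² = 4.915×10^5 N

P_cr ≈ 491 kN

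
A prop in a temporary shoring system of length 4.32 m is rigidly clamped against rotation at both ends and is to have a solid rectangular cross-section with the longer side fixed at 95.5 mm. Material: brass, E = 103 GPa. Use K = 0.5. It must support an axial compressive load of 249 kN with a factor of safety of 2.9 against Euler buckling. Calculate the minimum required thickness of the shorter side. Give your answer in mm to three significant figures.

Required P_cr = n·P = 2.9 × 249 = 722.1 kN
L_e = K·L = 0.5 × 4.32 = 2.160 m
Required I = P_cr·L_e²/(π²E) = 7.221×10^5 × 2.160² / (π² × 1.03×10^11) = 3.314×10^-6 m⁴
I_req = 3.314×10^6 mm⁴
Rectangle, weak axis: I_min = h·b³/12 with h = 95.5 mm fixed  ⇒  b = (12I/h)^(1/3) = 74.7 mm

b ≈ 74.7 mm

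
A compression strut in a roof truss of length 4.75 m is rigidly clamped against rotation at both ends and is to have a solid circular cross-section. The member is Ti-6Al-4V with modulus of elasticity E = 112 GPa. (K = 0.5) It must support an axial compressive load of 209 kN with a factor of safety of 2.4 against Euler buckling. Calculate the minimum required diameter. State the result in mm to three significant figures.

Required P_cr = n·P = 2.4 × 209 = 501.6 kN
L_e = K·L = 0.5 × 4.75 = 2.375 m
Required I = P_cr·L_e²/(π²E) = 5.016×10^5 × 2.375² / (π² × 1.12×10^11) = 2.560×10^-6 m⁴
I_req = 2.560×10^6 mm⁴
Solid circle: I = πd⁴/64  ⇒  d = (64I/π)^(1/4) = (64×2.560×10^6/π)^(1/4) = 85.0 mm

d ≈ 85.0 mm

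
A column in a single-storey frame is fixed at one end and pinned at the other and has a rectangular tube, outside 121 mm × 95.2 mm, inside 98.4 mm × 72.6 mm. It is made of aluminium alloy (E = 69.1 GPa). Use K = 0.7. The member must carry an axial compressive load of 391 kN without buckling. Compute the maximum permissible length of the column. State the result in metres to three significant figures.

L_max ≈ 4.45 m

Weak-axis I_min = (h_o·b_o³ − h_i·b_i³)/12 with b_o = 95.2, b_i = 72.60 mm (shorter outer/inner sides).
I_min = (121×95.2³ − 98.40×72.60³)/12 = 5.562×10^6 mm⁴
I = 5.562×10^-6 m⁴
At the buckling limit P_cr = P = 3.910×10^5 N
From P_cr = π²EI/(K·L)²:  L = (1/K)·√(π²EI/P_cr) = (1/0.7)·√(π²×6.91×10^10×5.562×10^-6/3.910×10^5)
L = 4.45 m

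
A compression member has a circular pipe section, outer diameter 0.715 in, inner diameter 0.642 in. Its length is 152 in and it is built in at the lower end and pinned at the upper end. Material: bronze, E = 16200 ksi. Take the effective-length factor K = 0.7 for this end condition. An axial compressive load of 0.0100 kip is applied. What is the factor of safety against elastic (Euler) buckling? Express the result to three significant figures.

n ≈ 6.34

d_o = 0.715 in, d_i = 0.642 in
I = π(d_o⁴ − d_i⁴)/64 = π(0.715⁴ − 0.6420⁴)/64 = 4.490×10^-3 in⁴
Effective length L_e = K·L = 0.7 × 152 = 106.4 in
P_cr = π²EI / L_e² = π² × 16200×10³ × 4.490×10^-3 / 106.4² = 63.41 lb
Factor of safety n = P_cr / P = 0.063415 / 0.0100 = 6.34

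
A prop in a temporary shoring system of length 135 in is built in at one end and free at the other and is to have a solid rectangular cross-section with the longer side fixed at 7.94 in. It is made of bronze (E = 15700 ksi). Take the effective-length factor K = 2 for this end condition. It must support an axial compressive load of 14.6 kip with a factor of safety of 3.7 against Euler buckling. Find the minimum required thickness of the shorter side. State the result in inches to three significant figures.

Required P_cr = n·P = 3.7 × 14.6 = 54.02 kip
L_e = K·L = 2 × 135 = 270.0 in
Required I = P_cr·L_e²/(π²E) = 5.402×10^4 × 270.0² / (π² × 1.57×10^7) = 25.41 in⁴
Rectangle, weak axis: I_min = h·b³/12 with h = 7.94 in fixed  ⇒  b = (12I/h)^(1/3) = 3.37 in

b ≈ 3.37 in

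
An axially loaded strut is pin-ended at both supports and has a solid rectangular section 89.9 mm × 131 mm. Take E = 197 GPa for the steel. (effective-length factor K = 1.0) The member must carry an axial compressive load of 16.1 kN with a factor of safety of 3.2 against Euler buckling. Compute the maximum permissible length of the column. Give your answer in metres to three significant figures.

L_max ≈ 17.3 m

Buckling occurs about the weak axis: I_min = h·b³/12 with b = 89.9 mm (the shorter side).
I_min = 131×89.9³/12 = 7.932×10^6 mm⁴
I = 7.932×10^-6 m⁴
Required critical load P_cr = n·P = 3.2 × 16.1 = 51.52 kN = 5.152×10^4 N
From P_cr = π²EI/(K·L)²:  L = (1/K)·√(π²EI/P_cr) = (1/1)·√(π²×1.97×10^11×7.932×10^-6/5.152×10^4)
L = 17.3 m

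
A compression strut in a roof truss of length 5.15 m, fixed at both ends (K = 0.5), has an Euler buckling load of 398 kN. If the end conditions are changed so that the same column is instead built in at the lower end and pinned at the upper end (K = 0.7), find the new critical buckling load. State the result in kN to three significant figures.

P_cr ∝ 1/K², so P_cr,new = P_cr,old × (K_old/K_new)² = 398 × (0.5/0.7)²
= 398 × 0.5102 = 203 kN

P_cr ≈ 203 kN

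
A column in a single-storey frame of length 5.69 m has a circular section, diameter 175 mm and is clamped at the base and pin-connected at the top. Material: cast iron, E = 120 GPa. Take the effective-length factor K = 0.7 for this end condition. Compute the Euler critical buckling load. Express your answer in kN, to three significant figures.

P_cr ≈ 3440 kN

I = πd⁴/64 = π×175⁴/64 = 4.604×10^7 mm⁴
I = 4.604×10^7 mm⁴ = 4.604×10^-5 m⁴
Effective length L_e = K·L = 0.7 × 5.69 = 3.983 m
P_cr = π²EI / L_e² = π² × 120×10⁹ × 4.604×10^-5 / 3.983² = 3.437×10^6 N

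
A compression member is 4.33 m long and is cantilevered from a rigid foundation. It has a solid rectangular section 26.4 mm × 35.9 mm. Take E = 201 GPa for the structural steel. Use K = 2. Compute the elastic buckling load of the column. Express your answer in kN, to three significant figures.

Buckling occurs about the weak axis: I_min = h·b³/12 with b = 26.4 mm (the shorter side).
I_min = 35.9×26.4³/12 = 5.505×10^4 mm⁴
I = 5.505×10^4 mm⁴ = 5.505×10^-8 m⁴
Effective length L_e = K·L = 2 × 4.33 = 8.660 m
P_cr = π²EI / L_e² = π² × 201×10⁹ × 5.505×10^-8 / 8.660² = 1.456×10^3 N

P_cr ≈ 1.46 kN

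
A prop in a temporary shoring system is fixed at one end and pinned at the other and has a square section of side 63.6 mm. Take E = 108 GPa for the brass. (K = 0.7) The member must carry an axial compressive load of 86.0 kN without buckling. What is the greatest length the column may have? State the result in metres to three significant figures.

L_max ≈ 5.87 m

I = a⁴/12 = 63.6⁴/12 = 1.363×10^6 mm⁴
I = 1.363×10^-6 m⁴
At the buckling limit P_cr = P = 8.600×10^4 N
From P_cr = π²EI/(K·L)²:  L = (1/K)·√(π²EI/P_cr) = (1/0.7)·√(π²×1.08×10^11×1.363×10^-6/8.600×10^4)
L = 5.87 m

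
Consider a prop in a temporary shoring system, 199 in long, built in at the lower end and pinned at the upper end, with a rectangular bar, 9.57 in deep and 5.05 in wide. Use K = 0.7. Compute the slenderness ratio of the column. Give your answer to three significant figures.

λ ≈ 95.6

For a rectangle r_min = b/√12 = 5.05/√12 = 1.458 in
L_e = K·L = 0.7 × 199 = 139.3 in
λ = L_e / r_min = 139.30 / 1.458 = 95.6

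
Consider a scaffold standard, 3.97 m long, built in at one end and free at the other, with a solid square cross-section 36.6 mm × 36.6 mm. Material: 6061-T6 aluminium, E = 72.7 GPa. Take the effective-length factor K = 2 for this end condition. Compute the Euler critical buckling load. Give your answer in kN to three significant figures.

P_cr ≈ 1.70 kN

I = a⁴/12 = 36.6⁴/12 = 1.495×10^5 mm⁴
I = 1.495×10^5 mm⁴ = 1.495×10^-7 m⁴
Effective length L_e = K·L = 2 × 3.97 = 7.940 m
P_cr = π²EI / L_e² = π² × 72.7×10⁹ × 1.495×10^-7 / 7.940² = 1.702×10^3 N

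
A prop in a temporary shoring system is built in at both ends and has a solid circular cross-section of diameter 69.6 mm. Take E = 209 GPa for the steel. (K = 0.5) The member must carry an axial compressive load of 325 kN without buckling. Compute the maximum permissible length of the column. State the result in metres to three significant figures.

L_max ≈ 5.41 m

I = πd⁴/64 = π×69.6⁴/64 = 1.152×10^6 mm⁴
I = 1.152×10^-6 m⁴
At the buckling limit P_cr = P = 3.250×10^5 N
From P_cr = π²EI/(K·L)²:  L = (1/K)·√(π²EI/P_cr) = (1/0.5)·√(π²×2.09×10^11×1.152×10^-6/3.250×10^5)
L = 5.41 m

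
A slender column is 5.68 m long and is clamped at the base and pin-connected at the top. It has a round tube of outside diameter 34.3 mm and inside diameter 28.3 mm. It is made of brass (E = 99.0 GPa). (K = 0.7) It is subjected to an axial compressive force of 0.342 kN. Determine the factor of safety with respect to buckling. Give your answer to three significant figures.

d_o = 34.3 mm, d_i = 28.3 mm
I = π(d_o⁴ − d_i⁴)/64 = π(34.3⁴ − 28.30⁴)/64 = 3.646×10^4 mm⁴
I = 3.646×10^4 mm⁴ = 3.646×10^-8 m⁴
Effective length L_e = K·L = 0.7 × 5.68 = 3.976 m
P_cr = π²EI / L_e² = π² × 99.0×10⁹ × 3.646×10^-8 / 3.976² = 2.253×10^3 N
Factor of safety n = P_cr / P = 2.2533 / 0.342 = 6.59

n ≈ 6.59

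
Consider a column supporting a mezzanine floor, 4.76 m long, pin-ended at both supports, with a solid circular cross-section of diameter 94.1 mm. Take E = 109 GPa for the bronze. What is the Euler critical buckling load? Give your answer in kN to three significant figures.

I = πd⁴/64 = π×94.1⁴/64 = 3.849×10^6 mm⁴
I = 3.849×10^6 mm⁴ = 3.849×10^-6 m⁴
Effective length L_e = K·L = 1 × 4.76 = 4.760 m
P_cr = π²EI / L_e² = π² × 109×10⁹ × 3.849×10^-6 / 4.760² = 1.827×10^5 N

P_cr ≈ 183 kN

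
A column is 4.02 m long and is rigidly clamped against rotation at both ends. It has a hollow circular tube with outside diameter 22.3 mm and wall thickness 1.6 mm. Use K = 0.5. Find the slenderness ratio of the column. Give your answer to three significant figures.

λ ≈ 274

Inner diameter d_i = 22.3 − 2×1.6 = 19.10 mm
I = π(d_o⁴ − d_i⁴)/64 = π(22.3⁴ − 19.10⁴)/64 = 5.606×10^3 mm⁴
A = 104.0 mm²;  r_min = √(I/A) = √(5.606×10^3/104.0) = 7.340 mm
L_e = K·L = 0.5 × 4.02 m = 2.010 m = 2010.0 mm
λ = L_e / r_min = 2010.0 / 7.340 = 274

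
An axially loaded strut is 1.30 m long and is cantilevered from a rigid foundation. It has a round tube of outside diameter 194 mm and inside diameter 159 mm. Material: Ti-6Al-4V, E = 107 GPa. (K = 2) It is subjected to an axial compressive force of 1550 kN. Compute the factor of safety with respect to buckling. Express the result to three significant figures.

d_o = 194 mm, d_i = 159 mm
I = π(d_o⁴ − d_i⁴)/64 = π(194⁴ − 159.0⁴)/64 = 3.816×10^7 mm⁴
I = 3.816×10^7 mm⁴ = 3.816×10^-5 m⁴
Effective length L_e = K·L = 2 × 1.30 = 2.600 m
P_cr = π²EI / L_e² = π² × 107×10⁹ × 3.816×10^-5 / 2.600² = 5.961×10^6 N
Factor of safety n = P_cr / P = 5961.0 / 1550 = 3.85

n ≈ 3.85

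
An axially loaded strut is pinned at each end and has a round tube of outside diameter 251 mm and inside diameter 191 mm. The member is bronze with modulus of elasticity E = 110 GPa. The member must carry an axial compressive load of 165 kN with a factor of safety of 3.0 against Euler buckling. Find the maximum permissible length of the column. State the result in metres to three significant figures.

L_max ≈ 16.9 m

d_o = 251 mm, d_i = 191 mm
I = π(d_o⁴ − d_i⁴)/64 = π(251⁴ − 191.0⁴)/64 = 1.295×10^8 mm⁴
I = 1.295×10^-4 m⁴
Required critical load P_cr = n·P = 3.0 × 165 = 495.0 kN = 4.950×10^5 N
From P_cr = π²EI/(K·L)²:  L = (1/K)·√(π²EI/P_cr) = (1/1)·√(π²×1.10×10^11×1.295×10^-4/4.950×10^5)
L = 16.9 m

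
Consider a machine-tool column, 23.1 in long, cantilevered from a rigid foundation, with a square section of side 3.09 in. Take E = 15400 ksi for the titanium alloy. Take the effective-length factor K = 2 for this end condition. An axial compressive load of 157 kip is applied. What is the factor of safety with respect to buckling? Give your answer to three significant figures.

I = a⁴/12 = 3.09⁴/12 = 7.597 in⁴
Effective length L_e = K·L = 2 × 23.1 = 46.20 in
P_cr = π²EI / L_e² = π² × 15400×10³ × 7.597 / 46.20² = 5.410×10^5 lb
Factor of safety n = P_cr / P = 540.99 / 157 = 3.45

n ≈ 3.45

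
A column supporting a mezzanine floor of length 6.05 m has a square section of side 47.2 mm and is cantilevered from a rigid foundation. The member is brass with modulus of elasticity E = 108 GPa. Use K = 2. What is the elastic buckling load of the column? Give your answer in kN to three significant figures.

P_cr ≈ 3.01 kN

I = a⁴/12 = 47.2⁴/12 = 4.136×10^5 mm⁴
I = 4.136×10^5 mm⁴ = 4.136×10^-7 m⁴
Effective length L_e = K·L = 2 × 6.05 = 12.10 m
P_cr = π²EI / L_e² = π² × 108×10⁹ × 4.136×10^-7 / 12.10² = 3.011×10^3 N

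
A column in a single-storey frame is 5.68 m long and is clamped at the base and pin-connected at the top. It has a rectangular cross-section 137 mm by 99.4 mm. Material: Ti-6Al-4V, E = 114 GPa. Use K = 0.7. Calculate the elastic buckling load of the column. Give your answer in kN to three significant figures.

P_cr ≈ 798 kN

Buckling occurs about the weak axis: I_min = h·b³/12 with b = 99.4 mm (the shorter side).
I_min = 137×99.4³/12 = 1.121×10^7 mm⁴
I = 1.121×10^7 mm⁴ = 1.121×10^-5 m⁴
Effective length L_e = K·L = 0.7 × 5.68 = 3.976 m
P_cr = π²EI / L_e² = π² × 114×10⁹ × 1.121×10^-5 / 3.976² = 7.980×10^5 N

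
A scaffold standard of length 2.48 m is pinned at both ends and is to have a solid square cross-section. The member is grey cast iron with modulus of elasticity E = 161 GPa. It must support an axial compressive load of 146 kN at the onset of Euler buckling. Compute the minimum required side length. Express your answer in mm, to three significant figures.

L_e = K·L = 1 × 2.48 = 2.480 m
Required I = P_cr·L_e²/(π²E) = 1.460×10^5 × 2.480² / (π² × 1.61×10^11) = 5.651×10^-7 m⁴
I_req = 5.651×10^5 mm⁴
Solid square: I = a⁴/12  ⇒  a = (12I)^(1/4) = (12×5.651×10^5)^(1/4) = 51.0 mm

a ≈ 51.0 mm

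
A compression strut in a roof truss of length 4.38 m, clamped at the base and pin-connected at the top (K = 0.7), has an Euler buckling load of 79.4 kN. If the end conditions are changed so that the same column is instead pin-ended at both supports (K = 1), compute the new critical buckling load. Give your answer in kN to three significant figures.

P_cr ≈ 38.9 kN

P_cr ∝ 1/K², so P_cr,new = P_cr,old × (K_old/K_new)² = 79.4 × (0.7/1)²
= 79.4 × 0.4900 = 38.9 kN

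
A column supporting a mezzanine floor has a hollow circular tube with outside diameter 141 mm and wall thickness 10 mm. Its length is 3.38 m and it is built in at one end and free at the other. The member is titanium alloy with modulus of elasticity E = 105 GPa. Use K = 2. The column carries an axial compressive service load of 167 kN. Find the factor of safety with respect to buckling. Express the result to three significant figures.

n ≈ 1.21

Inner diameter d_i = 141 − 2×10 = 121.0 mm
I = π(d_o⁴ − d_i⁴)/64 = π(141⁴ − 121.0⁴)/64 = 8.880×10^6 mm⁴
I = 8.880×10^6 mm⁴ = 8.880×10^-6 m⁴
Effective length L_e = K·L = 2 × 3.38 = 6.760 m
P_cr = π²EI / L_e² = π² × 105×10⁹ × 8.880×10^-6 / 6.760² = 2.014×10^5 N
Factor of safety n = P_cr / P = 201.37 / 167 = 1.21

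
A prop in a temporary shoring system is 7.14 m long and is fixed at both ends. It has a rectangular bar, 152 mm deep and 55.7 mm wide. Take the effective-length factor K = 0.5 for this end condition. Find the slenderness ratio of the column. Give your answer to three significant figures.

λ ≈ 222

For a rectangle r_min = b/√12 = 55.7/√12 = 16.08 mm
L_e = K·L = 0.5 × 7.14 m = 3.570 m = 3570.0 mm
λ = L_e / r_min = 3570.0 / 16.08 = 222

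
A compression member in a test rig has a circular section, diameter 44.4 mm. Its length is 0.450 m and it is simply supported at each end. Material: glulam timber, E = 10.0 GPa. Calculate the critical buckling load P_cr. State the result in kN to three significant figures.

P_cr ≈ 93.0 kN

I = πd⁴/64 = π×44.4⁴/64 = 1.908×10^5 mm⁴
I = 1.908×10^5 mm⁴ = 1.908×10^-7 m⁴
Effective length L_e = K·L = 1 × 0.450 = 0.4500 m
P_cr = π²EI / L_e² = π² × 10.0×10⁹ × 1.908×10^-7 / 0.4500² = 9.298×10^4 N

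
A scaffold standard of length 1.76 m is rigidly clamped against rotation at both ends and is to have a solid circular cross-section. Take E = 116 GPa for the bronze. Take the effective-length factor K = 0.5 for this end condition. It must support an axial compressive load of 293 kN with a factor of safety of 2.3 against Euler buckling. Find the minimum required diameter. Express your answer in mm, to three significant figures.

Required P_cr = n·P = 2.3 × 293 = 673.9 kN
L_e = K·L = 0.5 × 1.76 = 0.8800 m
Required I = P_cr·L_e²/(π²E) = 6.739×10^5 × 0.8800² / (π² × 1.16×10^11) = 4.558×10^-7 m⁴
I_req = 4.558×10^5 mm⁴
Solid circle: I = πd⁴/64  ⇒  d = (64I/π)^(1/4) = (64×4.558×10^5/π)^(1/4) = 55.2 mm

d ≈ 55.2 mm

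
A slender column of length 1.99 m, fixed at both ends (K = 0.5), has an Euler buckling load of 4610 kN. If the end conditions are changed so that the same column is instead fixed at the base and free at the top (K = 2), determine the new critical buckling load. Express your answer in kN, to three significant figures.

P_cr ∝ 1/K², so P_cr,new = P_cr,old × (K_old/K_new)² = 4610 × (0.5/2)²
= 4610 × 0.06250 = 288 kN

P_cr ≈ 288 kN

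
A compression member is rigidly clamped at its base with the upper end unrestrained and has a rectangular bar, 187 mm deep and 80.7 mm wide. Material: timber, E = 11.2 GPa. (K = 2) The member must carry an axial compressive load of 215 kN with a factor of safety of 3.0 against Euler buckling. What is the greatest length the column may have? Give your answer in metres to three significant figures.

L_max ≈ 0.592 m

Buckling occurs about the weak axis: I_min = h·b³/12 with b = 80.7 mm (the shorter side).
I_min = 187×80.7³/12 = 8.190×10^6 mm⁴
I = 8.190×10^-6 m⁴
Required critical load P_cr = n·P = 3.0 × 215 = 645.0 kN = 6.450×10^5 N
From P_cr = π²EI/(K·L)²:  L = (1/K)·√(π²EI/P_cr) = (1/2)·√(π²×1.12×10^10×8.190×10^-6/6.450×10^5)
L = 0.592 m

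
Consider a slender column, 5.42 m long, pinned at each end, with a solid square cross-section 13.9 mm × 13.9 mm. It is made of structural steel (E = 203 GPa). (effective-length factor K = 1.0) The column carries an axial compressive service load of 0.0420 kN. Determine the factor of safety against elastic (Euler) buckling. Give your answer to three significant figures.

I = a⁴/12 = 13.9⁴/12 = 3.111×10^3 mm⁴
I = 3.111×10^3 mm⁴ = 3.111×10^-9 m⁴
Effective length L_e = K·L = 1 × 5.42 = 5.420 m
P_cr = π²EI / L_e² = π² × 203×10⁹ × 3.111×10^-9 / 5.420² = 212.2 N
Factor of safety n = P_cr / P = 0.21217 / 0.0420 = 5.05

n ≈ 5.05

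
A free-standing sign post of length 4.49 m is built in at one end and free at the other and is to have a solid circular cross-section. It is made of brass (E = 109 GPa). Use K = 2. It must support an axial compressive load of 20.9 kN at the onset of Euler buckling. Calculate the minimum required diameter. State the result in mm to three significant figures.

L_e = K·L = 2 × 4.49 = 8.980 m
Required I = P_cr·L_e²/(π²E) = 2.090×10^4 × 8.980² / (π² × 1.09×10^11) = 1.567×10^-6 m⁴
I_req = 1.567×10^6 mm⁴
Solid circle: I = πd⁴/64  ⇒  d = (64I/π)^(1/4) = (64×1.567×10^6/π)^(1/4) = 75.2 mm

d ≈ 75.2 mm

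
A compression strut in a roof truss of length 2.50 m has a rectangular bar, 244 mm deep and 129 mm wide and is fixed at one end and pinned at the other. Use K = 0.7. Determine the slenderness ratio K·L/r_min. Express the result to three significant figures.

λ ≈ 47.0

For a rectangle r_min = b/√12 = 129/√12 = 37.24 mm
L_e = K·L = 0.7 × 2.50 m = 1.750 m = 1750.0 mm
λ = L_e / r_min = 1750.0 / 37.24 = 47.0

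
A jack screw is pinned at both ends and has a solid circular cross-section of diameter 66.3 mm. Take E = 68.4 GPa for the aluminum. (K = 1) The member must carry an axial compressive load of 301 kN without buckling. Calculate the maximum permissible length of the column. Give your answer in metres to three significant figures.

I = πd⁴/64 = π×66.3⁴/64 = 9.485×10^5 mm⁴
I = 9.485×10^-7 m⁴
At the buckling limit P_cr = P = 3.010×10^5 N
From P_cr = π²EI/(K·L)²:  L = (1/K)·√(π²EI/P_cr) = (1/1)·√(π²×6.84×10^10×9.485×10^-7/3.010×10^5)
L = 1.46 m

L_max ≈ 1.46 m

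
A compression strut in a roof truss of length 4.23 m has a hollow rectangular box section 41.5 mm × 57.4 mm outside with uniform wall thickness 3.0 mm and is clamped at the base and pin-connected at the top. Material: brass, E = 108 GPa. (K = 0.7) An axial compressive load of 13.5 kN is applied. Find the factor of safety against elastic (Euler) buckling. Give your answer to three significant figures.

n ≈ 1.35

Inner dimensions: h_i = 57.4 − 2×3.0 = 51.40 mm, b_i = 41.5 − 2×3.0 = 35.50 mm
Weak-axis I_min = (h_o·b_o³ − h_i·b_i³)/12 with b_o = 41.5, b_i = 35.50 mm (shorter outer/inner sides).
I_min = (57.4×41.5³ − 51.40×35.50³)/12 = 1.502×10^5 mm⁴
I = 1.502×10^5 mm⁴ = 1.502×10^-7 m⁴
Effective length L_e = K·L = 0.7 × 4.23 = 2.961 m
P_cr = π²EI / L_e² = π² × 108×10⁹ × 1.502×10^-7 / 2.961² = 1.827×10^4 N
Factor of safety n = P_cr / P = 18.267 / 13.5 = 1.35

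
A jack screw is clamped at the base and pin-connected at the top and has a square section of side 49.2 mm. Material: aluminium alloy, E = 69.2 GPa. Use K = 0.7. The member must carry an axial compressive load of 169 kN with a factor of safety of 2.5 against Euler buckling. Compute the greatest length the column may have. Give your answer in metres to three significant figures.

I = a⁴/12 = 49.2⁴/12 = 4.883×10^5 mm⁴
I = 4.883×10^-7 m⁴
Required critical load P_cr = n·P = 2.5 × 169 = 422.5 kN = 4.225×10^5 N
From P_cr = π²EI/(K·L)²:  L = (1/K)·√(π²EI/P_cr) = (1/0.7)·√(π²×6.92×10^10×4.883×10^-7/4.225×10^5)
L = 1.27 m

L_max ≈ 1.27 m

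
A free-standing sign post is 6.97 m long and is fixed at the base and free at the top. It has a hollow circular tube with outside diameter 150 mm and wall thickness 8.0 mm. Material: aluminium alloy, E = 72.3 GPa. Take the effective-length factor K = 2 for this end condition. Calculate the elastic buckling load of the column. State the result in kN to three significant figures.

P_cr ≈ 33.1 kN

Inner diameter d_i = 150 − 2×8.0 = 134.0 mm
I = π(d_o⁴ − d_i⁴)/64 = π(150⁴ − 134.0⁴)/64 = 9.024×10^6 mm⁴
I = 9.024×10^6 mm⁴ = 9.024×10^-6 m⁴
Effective length L_e = K·L = 2 × 6.97 = 13.94 m
P_cr = π²EI / L_e² = π² × 72.3×10⁹ × 9.024×10^-6 / 13.94² = 3.314×10^4 N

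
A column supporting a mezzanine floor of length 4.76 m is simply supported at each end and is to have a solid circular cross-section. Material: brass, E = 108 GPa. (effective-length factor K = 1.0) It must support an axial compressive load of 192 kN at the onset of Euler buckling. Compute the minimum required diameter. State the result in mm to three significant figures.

L_e = K·L = 1 × 4.76 = 4.760 m
Required I = P_cr·L_e²/(π²E) = 1.920×10^5 × 4.760² / (π² × 1.08×10^11) = 4.081×10^-6 m⁴
I_req = 4.081×10^6 mm⁴
Solid circle: I = πd⁴/64  ⇒  d = (64I/π)^(1/4) = (64×4.081×10^6/π)^(1/4) = 95.5 mm

d ≈ 95.5 mm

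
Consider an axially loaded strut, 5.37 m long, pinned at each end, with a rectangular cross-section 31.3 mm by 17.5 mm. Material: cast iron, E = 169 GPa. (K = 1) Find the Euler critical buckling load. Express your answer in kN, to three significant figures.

P_cr ≈ 0.809 kN

Buckling occurs about the weak axis: I_min = h·b³/12 with b = 17.5 mm (the shorter side).
I_min = 31.3×17.5³/12 = 1.398×10^4 mm⁴
I = 1.398×10^4 mm⁴ = 1.398×10^-8 m⁴
Effective length L_e = K·L = 1 × 5.37 = 5.370 m
P_cr = π²EI / L_e² = π² × 169×10⁹ × 1.398×10^-8 / 5.370² = 808.6 N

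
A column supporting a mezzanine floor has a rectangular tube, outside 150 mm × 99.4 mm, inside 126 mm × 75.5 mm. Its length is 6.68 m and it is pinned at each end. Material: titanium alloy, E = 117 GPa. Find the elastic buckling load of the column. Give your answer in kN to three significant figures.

P_cr ≈ 201 kN

Weak-axis I_min = (h_o·b_o³ − h_i·b_i³)/12 with b_o = 99.4, b_i = 75.50 mm (shorter outer/inner sides).
I_min = (150×99.4³ − 126.0×75.50³)/12 = 7.757×10^6 mm⁴
I = 7.757×10^6 mm⁴ = 7.757×10^-6 m⁴
Effective length L_e = K·L = 1 × 6.68 = 6.680 m
P_cr = π²EI / L_e² = π² × 117×10⁹ × 7.757×10^-6 / 6.680² = 2.007×10^5 N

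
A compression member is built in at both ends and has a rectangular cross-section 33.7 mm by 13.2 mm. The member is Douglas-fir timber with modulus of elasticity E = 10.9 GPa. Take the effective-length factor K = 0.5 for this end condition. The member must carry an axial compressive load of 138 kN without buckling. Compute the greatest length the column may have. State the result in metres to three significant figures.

L_max ≈ 0.142 m

Buckling occurs about the weak axis: I_min = h·b³/12 with b = 13.2 mm (the shorter side).
I_min = 33.7×13.2³/12 = 6.459×10^3 mm⁴
I = 6.459×10^-9 m⁴
At the buckling limit P_cr = P = 1.380×10^5 N
From P_cr = π²EI/(K·L)²:  L = (1/K)·√(π²EI/P_cr) = (1/0.5)·√(π²×1.09×10^10×6.459×10^-9/1.380×10^5)
L = 0.142 m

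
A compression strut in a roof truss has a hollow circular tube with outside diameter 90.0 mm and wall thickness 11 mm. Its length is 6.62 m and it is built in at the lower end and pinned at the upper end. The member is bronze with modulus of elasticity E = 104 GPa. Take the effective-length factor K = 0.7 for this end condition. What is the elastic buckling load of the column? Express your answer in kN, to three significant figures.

Inner diameter d_i = 90.0 − 2×11 = 68.00 mm
I = π(d_o⁴ − d_i⁴)/64 = π(90.0⁴ − 68.00⁴)/64 = 2.171×10^6 mm⁴
I = 2.171×10^6 mm⁴ = 2.171×10^-6 m⁴
Effective length L_e = K·L = 0.7 × 6.62 = 4.634 m
P_cr = π²EI / L_e² = π² × 104×10⁹ × 2.171×10^-6 / 4.634² = 1.038×10^5 N

P_cr ≈ 104 kN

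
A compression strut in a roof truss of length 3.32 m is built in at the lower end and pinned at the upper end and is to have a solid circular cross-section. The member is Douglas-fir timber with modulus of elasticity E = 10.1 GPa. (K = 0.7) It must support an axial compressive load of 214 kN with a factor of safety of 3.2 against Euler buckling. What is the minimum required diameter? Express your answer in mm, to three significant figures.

Required P_cr = n·P = 3.2 × 214 = 684.8 kN
L_e = K·L = 0.7 × 3.32 = 2.324 m
Required I = P_cr·L_e²/(π²E) = 6.848×10^5 × 2.324² / (π² × 1.01×10^10) = 3.710×10^-5 m⁴
I_req = 3.710×10^7 mm⁴
Solid circle: I = πd⁴/64  ⇒  d = (64I/π)^(1/4) = (64×3.710×10^7/π)^(1/4) = 166 mm

d ≈ 166 mm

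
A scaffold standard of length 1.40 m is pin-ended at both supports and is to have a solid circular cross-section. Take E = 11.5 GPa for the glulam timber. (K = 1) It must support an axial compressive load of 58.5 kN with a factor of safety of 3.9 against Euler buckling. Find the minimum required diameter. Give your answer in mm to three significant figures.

Required P_cr = n·P = 3.9 × 58.5 = 228.2 kN
L_e = K·L = 1 × 1.40 = 1.400 m
Required I = P_cr·L_e²/(π²E) = 2.281×10^5 × 1.400² / (π² × 1.15×10^10) = 3.940×10^-6 m⁴
I_req = 3.940×10^6 mm⁴
Solid circle: I = πd⁴/64  ⇒  d = (64I/π)^(1/4) = (64×3.940×10^6/π)^(1/4) = 94.7 mm

d ≈ 94.7 mm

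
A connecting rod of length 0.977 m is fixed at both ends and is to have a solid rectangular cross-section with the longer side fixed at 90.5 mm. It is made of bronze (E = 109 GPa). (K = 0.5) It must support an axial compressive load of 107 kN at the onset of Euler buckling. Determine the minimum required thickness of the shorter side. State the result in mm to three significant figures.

L_e = K·L = 0.5 × 0.977 = 0.4885 m
Required I = P_cr·L_e²/(π²E) = 1.070×10^5 × 0.4885² / (π² × 1.09×10^11) = 2.373×10^-8 m⁴
I_req = 2.373×10^4 mm⁴
Rectangle, weak axis: I_min = h·b³/12 with h = 90.5 mm fixed  ⇒  b = (12I/h)^(1/3) = 14.7 mm

b ≈ 14.7 mm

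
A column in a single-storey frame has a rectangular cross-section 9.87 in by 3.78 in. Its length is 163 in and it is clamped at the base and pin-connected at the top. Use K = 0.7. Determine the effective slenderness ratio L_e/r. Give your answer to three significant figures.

λ ≈ 105

For a rectangle r_min = b/√12 = 3.78/√12 = 1.091 in
L_e = K·L = 0.7 × 163 = 114.1 in
λ = L_e / r_min = 114.10 / 1.091 = 105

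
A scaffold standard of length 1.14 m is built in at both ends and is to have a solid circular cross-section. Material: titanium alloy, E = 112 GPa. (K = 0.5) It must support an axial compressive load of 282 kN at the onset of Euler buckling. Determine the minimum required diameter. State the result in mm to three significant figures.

d ≈ 36.0 mm

L_e = K·L = 0.5 × 1.14 = 0.5700 m
Required I = P_cr·L_e²/(π²E) = 2.820×10^5 × 0.5700² / (π² × 1.12×10^11) = 8.289×10^-8 m⁴
I_req = 8.289×10^4 mm⁴
Solid circle: I = πd⁴/64  ⇒  d = (64I/π)^(1/4) = (64×8.289×10^4/π)^(1/4) = 36.0 mm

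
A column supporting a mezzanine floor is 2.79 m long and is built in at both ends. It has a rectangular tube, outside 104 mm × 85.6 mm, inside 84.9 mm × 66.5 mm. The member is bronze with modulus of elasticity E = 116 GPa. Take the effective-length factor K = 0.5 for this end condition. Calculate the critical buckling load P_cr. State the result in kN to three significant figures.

Weak-axis I_min = (h_o·b_o³ − h_i·b_i³)/12 with b_o = 85.6, b_i = 66.50 mm (shorter outer/inner sides).
I_min = (104×85.6³ − 84.90×66.50³)/12 = 3.355×10^6 mm⁴
I = 3.355×10^6 mm⁴ = 3.355×10^-6 m⁴
Effective length L_e = K·L = 0.5 × 2.79 = 1.395 m
P_cr = π²EI / L_e² = π² × 116×10⁹ × 3.355×10^-6 / 1.395² = 1.974×10^6 N

P_cr ≈ 1970 kN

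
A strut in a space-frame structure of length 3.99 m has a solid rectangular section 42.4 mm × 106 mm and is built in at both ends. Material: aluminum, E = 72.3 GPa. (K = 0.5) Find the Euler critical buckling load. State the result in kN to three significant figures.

P_cr ≈ 121 kN

Buckling occurs about the weak axis: I_min = h·b³/12 with b = 42.4 mm (the shorter side).
I_min = 106×42.4³/12 = 6.733×10^5 mm⁴
I = 6.733×10^5 mm⁴ = 6.733×10^-7 m⁴
Effective length L_e = K·L = 0.5 × 3.99 = 1.995 m
P_cr = π²EI / L_e² = π² × 72.3×10⁹ × 6.733×10^-7 / 1.995² = 1.207×10^5 N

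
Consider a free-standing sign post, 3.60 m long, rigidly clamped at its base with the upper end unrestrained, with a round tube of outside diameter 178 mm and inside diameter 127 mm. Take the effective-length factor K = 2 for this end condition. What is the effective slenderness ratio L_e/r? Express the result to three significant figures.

λ ≈ 132

d_o = 178 mm, d_i = 127 mm
I = π(d_o⁴ − d_i⁴)/64 = π(178⁴ − 127.0⁴)/64 = 3.651×10^7 mm⁴
A = 1.222×10^4 mm²;  r_min = √(I/A) = √(3.651×10^7/1.222×10^4) = 54.67 mm
L_e = K·L = 2 × 3.60 m = 7.200 m = 7200.0 mm
λ = L_e / r_min = 7200.0 / 54.67 = 132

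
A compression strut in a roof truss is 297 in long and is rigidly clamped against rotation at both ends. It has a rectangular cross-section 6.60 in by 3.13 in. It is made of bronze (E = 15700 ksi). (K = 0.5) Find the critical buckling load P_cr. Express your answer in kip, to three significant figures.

Buckling occurs about the weak axis: I_min = h·b³/12 with b = 3.13 in (the shorter side).
I_min = 6.60×3.13³/12 = 16.87 in⁴
Effective length L_e = K·L = 0.5 × 297 = 148.5 in
P_cr = π²EI / L_e² = π² × 15700×10³ × 16.87 / 148.5² = 1.185×10^5 lb

P_cr ≈ 119 kip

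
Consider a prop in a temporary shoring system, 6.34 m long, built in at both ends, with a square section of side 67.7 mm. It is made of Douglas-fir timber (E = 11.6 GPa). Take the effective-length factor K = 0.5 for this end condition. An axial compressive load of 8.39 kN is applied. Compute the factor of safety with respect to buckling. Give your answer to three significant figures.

I = a⁴/12 = 67.7⁴/12 = 1.751×10^6 mm⁴
I = 1.751×10^6 mm⁴ = 1.751×10^-6 m⁴
Effective length L_e = K·L = 0.5 × 6.34 = 3.170 m
P_cr = π²EI / L_e² = π² × 11.6×10⁹ × 1.751×10^-6 / 3.170² = 1.994×10^4 N
Factor of safety n = P_cr / P = 19.944 / 8.39 = 2.38

n ≈ 2.38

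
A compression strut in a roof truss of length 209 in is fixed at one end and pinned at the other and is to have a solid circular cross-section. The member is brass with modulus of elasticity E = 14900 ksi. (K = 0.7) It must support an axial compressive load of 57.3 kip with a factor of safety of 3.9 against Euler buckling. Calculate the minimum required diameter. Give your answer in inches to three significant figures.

Required P_cr = n·P = 3.9 × 57.3 = 223.5 kip
L_e = K·L = 0.7 × 209 = 146.3 in
Required I = P_cr·L_e²/(π²E) = 2.235×10^5 × 146.3² / (π² × 1.49×10^7) = 32.53 in⁴
Solid circle: I = πd⁴/64  ⇒  d = (64I/π)^(1/4) = (64×32.53/π)^(1/4) = 5.07 in

d ≈ 5.07 in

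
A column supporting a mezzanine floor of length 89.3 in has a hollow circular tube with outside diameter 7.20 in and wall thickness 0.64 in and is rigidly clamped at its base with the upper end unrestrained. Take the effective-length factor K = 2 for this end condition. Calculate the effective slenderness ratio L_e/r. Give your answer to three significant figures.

Inner diameter d_i = 7.20 − 2×0.64 = 5.920 in
I = π(d_o⁴ − d_i⁴)/64 = π(7.20⁴ − 5.920⁴)/64 = 71.63 in⁴
A = 13.19 in²;  r_min = √(I/A) = √(71.63/13.19) = 2.330 in
L_e = K·L = 2 × 89.3 = 178.6 in
λ = L_e / r_min = 178.60 / 2.330 = 76.6

λ ≈ 76.6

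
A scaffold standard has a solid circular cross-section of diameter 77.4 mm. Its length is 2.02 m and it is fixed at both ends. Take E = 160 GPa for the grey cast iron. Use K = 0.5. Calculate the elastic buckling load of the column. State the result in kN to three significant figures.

P_cr ≈ 2730 kN

I = πd⁴/64 = π×77.4⁴/64 = 1.762×10^6 mm⁴
I = 1.762×10^6 mm⁴ = 1.762×10^-6 m⁴
Effective length L_e = K·L = 0.5 × 2.02 = 1.010 m
P_cr = π²EI / L_e² = π² × 160×10⁹ × 1.762×10^-6 / 1.010² = 2.727×10^6 N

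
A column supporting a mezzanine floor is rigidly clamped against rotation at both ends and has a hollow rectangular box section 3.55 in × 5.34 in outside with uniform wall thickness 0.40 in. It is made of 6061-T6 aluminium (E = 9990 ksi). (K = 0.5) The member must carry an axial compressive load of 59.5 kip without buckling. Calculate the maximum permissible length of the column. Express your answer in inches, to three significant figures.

Inner dimensions: h_i = 5.34 − 2×0.40 = 4.540 in, b_i = 3.55 − 2×0.40 = 2.750 in
Weak-axis I_min = (h_o·b_o³ − h_i·b_i³)/12 with b_o = 3.55, b_i = 2.750 in (shorter outer/inner sides).
I_min = (5.34×3.55³ − 4.540×2.750³)/12 = 12.04 in⁴
At the buckling limit P_cr = P = 5.950×10^4 lb
From P_cr = π²EI/(K·L)²:  L = (1/K)·√(π²EI/P_cr) = (1/0.5)·√(π²×9.99×10^6×12.04/5.950×10^4)
L = 283 in

L_max ≈ 283 in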